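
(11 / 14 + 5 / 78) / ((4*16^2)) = 29 / 34944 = 0.00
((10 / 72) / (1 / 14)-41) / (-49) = 703 / 882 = 0.80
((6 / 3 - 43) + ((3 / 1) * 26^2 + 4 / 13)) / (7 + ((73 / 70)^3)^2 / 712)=2164096883480000000 / 7624681352941757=283.83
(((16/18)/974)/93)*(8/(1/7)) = 224/407619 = 0.00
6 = 6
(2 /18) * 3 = 1 /3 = 0.33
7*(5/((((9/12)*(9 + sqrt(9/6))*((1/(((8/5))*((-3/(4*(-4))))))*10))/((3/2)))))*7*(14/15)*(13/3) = 8918/1325-4459*sqrt(6)/11925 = 5.81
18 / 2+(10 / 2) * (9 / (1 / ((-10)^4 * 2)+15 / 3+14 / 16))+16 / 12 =2114177 / 117501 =17.99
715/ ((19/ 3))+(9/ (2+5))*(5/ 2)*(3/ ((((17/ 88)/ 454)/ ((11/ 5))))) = 112979823/ 2261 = 49968.96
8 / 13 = 0.62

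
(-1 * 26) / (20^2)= -13 / 200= -0.06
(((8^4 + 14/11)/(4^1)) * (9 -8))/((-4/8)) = -22535/11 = -2048.64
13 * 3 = 39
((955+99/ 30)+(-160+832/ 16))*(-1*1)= -8503/ 10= -850.30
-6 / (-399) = 2 / 133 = 0.02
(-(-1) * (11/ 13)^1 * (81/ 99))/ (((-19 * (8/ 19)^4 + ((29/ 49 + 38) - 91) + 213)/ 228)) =0.99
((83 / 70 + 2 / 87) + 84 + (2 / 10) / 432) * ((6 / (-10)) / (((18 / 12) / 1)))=-7472503 / 219240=-34.08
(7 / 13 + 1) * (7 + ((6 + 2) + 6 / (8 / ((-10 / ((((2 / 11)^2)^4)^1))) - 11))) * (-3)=-10224919545300 / 153266613227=-66.71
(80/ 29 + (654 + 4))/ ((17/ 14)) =268268/ 493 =544.15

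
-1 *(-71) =71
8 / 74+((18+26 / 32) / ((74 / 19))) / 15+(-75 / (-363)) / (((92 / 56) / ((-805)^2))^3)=12680328935149793.82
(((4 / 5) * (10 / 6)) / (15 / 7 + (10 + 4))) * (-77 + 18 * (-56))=-30380 / 339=-89.62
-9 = -9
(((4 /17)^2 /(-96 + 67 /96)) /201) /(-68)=128 /3011585479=0.00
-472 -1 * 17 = -489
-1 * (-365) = 365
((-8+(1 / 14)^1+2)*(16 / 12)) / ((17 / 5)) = -830 / 357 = -2.32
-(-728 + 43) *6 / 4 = 2055 / 2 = 1027.50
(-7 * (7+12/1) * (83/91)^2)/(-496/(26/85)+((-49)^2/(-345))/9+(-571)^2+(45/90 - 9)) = -812833110/2383256739409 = -0.00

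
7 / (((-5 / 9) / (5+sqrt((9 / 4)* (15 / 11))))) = -63 - 189* sqrt(165) / 110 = -85.07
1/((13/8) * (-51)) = -8/663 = -0.01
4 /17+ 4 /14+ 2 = 300 /119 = 2.52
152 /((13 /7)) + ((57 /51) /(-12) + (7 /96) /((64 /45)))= 81.80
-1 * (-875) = 875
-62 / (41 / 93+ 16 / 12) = -1922 / 55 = -34.95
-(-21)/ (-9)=-7/ 3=-2.33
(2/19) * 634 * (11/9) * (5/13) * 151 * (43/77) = 41165620/15561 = 2645.44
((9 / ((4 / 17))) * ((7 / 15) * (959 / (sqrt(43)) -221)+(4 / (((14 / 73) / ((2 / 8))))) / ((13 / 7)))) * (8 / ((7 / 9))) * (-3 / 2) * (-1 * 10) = -53877879 / 91+2641086 * sqrt(43) / 43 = -189302.77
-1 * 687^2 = -471969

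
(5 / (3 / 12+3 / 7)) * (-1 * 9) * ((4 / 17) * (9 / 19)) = -45360 / 6137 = -7.39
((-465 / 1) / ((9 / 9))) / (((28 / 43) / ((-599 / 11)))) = 11977005 / 308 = 38886.38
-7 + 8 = 1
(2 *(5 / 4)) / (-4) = -5 / 8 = -0.62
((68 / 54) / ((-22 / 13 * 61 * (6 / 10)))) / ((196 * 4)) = -1105 / 42611184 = -0.00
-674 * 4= -2696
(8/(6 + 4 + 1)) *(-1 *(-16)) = 128/11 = 11.64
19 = 19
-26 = -26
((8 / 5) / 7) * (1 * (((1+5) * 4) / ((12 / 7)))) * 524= 8384 / 5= 1676.80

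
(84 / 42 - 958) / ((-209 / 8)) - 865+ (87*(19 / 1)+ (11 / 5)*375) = 344765 / 209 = 1649.59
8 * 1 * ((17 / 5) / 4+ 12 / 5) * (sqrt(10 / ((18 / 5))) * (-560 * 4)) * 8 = -2329600 / 3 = -776533.33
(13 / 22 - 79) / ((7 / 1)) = -1725 / 154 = -11.20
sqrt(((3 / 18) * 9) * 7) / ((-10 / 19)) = -19 * sqrt(42) / 20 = -6.16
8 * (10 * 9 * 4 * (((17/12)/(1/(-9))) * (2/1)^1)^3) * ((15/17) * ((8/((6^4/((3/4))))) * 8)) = -1560600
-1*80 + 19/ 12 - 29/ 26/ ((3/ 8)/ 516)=-251657/ 156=-1613.19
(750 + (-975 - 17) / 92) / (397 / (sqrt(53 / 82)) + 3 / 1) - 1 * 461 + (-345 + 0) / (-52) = -7023020672617 / 15456459356 + 6749794 * sqrt(4346) / 297239603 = -452.88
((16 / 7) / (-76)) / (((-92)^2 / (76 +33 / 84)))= -93 / 342608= -0.00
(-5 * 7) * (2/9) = -70/9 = -7.78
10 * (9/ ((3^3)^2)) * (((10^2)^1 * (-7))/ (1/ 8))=-56000/ 81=-691.36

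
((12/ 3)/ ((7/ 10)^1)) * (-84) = -480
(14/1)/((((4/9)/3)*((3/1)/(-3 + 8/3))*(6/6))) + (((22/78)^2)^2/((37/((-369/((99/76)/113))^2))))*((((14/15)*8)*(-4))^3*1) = -2697746848813323504071/577781889750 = -4669144008.62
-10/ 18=-5/ 9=-0.56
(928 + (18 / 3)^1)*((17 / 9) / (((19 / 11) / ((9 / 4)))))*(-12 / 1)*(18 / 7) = -70913.77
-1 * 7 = -7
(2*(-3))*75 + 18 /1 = -432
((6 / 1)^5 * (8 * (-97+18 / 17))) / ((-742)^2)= -3623616 / 334271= -10.84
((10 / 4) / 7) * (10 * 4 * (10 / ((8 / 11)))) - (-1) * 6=1417 / 7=202.43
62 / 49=1.27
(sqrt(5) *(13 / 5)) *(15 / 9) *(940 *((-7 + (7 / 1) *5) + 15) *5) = 2627300 *sqrt(5) / 3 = 1958273.80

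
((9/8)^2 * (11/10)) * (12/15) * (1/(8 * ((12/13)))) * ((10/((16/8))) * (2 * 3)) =11583/2560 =4.52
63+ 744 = 807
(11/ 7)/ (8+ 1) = 11/ 63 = 0.17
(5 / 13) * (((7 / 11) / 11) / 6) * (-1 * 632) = -11060 / 4719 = -2.34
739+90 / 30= 742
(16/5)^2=256/25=10.24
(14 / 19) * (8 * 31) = 3472 / 19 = 182.74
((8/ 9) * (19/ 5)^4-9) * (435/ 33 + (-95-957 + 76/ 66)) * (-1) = 182987.77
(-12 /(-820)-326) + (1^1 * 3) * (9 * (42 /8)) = -151073 /820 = -184.24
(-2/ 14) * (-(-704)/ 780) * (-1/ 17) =176/ 23205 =0.01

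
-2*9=-18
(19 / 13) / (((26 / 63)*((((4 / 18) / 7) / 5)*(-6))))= -125685 / 1352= -92.96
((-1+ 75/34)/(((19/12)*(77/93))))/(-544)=-11439/6764912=-0.00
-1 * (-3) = 3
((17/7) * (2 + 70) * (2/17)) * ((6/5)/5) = 864/175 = 4.94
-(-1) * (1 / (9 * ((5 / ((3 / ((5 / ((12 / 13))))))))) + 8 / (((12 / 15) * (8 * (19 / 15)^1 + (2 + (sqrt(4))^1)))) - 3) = -78551 / 34450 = -2.28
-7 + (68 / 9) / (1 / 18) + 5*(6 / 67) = 8673 / 67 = 129.45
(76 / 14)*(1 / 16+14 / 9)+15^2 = 117827 / 504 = 233.78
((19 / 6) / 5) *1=19 / 30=0.63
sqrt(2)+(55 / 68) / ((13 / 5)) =275 / 884+sqrt(2) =1.73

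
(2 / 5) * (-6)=-12 / 5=-2.40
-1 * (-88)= 88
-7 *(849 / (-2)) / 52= 5943 / 104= 57.14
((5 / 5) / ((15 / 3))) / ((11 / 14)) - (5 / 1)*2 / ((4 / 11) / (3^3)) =-81647 / 110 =-742.25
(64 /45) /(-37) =-64 /1665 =-0.04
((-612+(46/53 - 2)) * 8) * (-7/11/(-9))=-606592/1749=-346.82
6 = 6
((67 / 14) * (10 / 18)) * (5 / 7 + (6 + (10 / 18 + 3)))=216745 / 7938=27.30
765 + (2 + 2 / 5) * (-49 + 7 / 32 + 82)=33789 / 40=844.72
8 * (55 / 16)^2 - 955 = -27535 / 32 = -860.47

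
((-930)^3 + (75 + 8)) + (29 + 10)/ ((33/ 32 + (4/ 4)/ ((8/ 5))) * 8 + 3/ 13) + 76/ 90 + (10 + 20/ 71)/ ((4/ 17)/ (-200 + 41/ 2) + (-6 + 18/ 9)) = -1466432528360171683/ 1823111730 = -804356915.83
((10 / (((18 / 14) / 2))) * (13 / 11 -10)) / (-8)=3395 / 198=17.15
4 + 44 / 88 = 9 / 2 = 4.50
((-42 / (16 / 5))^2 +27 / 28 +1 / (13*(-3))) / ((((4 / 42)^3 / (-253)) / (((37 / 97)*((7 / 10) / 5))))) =-3498002219943 / 1291264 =-2708975.25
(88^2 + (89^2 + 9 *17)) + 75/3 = 15843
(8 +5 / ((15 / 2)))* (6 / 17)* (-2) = -104 / 17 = -6.12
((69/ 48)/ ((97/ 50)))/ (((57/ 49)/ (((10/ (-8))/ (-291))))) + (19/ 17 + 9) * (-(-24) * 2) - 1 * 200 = 250018643963/ 875262816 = 285.65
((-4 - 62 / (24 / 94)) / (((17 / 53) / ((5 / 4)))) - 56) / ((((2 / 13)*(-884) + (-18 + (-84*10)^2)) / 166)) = -34470979 / 143910984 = -0.24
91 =91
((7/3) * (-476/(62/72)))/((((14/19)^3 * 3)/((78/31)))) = -2704.04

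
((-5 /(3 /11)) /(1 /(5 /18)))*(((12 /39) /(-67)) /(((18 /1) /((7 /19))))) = 1925 /4021407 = 0.00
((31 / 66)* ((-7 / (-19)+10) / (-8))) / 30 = -6107 / 300960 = -0.02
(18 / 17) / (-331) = -18 / 5627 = -0.00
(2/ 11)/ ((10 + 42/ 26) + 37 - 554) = -13/ 36135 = -0.00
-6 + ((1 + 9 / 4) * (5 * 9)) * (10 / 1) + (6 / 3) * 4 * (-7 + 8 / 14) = 19671 / 14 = 1405.07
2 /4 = 1 /2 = 0.50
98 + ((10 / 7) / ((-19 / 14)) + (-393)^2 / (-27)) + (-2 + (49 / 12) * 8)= -318785 / 57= -5592.72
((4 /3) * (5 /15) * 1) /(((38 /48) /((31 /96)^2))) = 961 /16416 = 0.06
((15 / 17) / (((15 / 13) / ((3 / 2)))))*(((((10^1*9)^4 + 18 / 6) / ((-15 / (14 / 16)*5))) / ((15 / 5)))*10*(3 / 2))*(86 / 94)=-256731941739 / 63920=-4016457.16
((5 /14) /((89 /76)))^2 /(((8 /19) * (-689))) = -171475 /534841762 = -0.00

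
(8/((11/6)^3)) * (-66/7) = -10368/847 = -12.24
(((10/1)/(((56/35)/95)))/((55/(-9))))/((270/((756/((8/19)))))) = -113715/176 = -646.11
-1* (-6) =6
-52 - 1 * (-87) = 35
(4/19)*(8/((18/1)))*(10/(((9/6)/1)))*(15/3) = 1600/513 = 3.12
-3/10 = -0.30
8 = 8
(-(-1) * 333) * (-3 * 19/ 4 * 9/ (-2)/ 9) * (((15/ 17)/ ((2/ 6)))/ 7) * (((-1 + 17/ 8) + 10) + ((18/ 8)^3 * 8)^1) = 349345305/ 3808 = 91739.84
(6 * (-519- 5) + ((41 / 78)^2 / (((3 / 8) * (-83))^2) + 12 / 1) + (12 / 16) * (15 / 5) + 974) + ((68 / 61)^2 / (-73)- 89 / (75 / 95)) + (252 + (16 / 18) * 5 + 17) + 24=-1009809181354398619 / 512318966395860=-1971.06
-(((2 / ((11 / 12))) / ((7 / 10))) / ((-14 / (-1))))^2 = -14400 / 290521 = -0.05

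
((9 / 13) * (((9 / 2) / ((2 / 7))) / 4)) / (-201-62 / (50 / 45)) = -945 / 89024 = -0.01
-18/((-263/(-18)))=-324/263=-1.23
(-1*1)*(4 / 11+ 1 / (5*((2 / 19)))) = -249 / 110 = -2.26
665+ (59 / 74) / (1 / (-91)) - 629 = -2705 / 74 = -36.55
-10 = -10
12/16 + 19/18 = 65/36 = 1.81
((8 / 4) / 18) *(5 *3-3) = 4 / 3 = 1.33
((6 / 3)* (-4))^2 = 64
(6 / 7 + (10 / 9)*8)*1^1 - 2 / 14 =605 / 63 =9.60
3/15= 1/5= 0.20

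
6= 6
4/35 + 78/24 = 471/140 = 3.36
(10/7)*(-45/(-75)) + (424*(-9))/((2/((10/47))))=-133278/329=-405.10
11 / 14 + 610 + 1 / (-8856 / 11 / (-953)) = 37937209 / 61992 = 611.97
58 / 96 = 29 / 48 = 0.60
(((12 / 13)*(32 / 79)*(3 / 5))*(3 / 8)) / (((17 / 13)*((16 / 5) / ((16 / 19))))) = 432 / 25517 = 0.02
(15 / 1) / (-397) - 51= -20262 / 397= -51.04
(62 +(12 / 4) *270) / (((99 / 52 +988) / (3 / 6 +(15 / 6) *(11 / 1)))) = 1269632 / 51475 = 24.67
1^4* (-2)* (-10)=20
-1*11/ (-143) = 1/ 13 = 0.08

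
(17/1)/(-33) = -17/33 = -0.52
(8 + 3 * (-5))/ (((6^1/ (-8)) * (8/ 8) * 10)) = 14/ 15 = 0.93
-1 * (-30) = 30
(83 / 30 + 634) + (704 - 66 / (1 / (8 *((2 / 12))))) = 1252.77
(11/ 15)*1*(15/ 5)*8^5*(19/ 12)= 1712128/ 15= 114141.87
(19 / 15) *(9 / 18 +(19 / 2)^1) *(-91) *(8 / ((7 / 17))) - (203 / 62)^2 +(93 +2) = -22310.39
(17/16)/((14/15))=1.14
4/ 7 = 0.57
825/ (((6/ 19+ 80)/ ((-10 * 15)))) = -1175625/ 763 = -1540.79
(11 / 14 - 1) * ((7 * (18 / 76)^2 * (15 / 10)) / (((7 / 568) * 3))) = -17253 / 5054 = -3.41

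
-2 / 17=-0.12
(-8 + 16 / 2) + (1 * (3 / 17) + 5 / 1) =88 / 17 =5.18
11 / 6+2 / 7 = 89 / 42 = 2.12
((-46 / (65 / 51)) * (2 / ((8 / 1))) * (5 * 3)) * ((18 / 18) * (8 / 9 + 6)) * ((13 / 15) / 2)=-12121 / 30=-404.03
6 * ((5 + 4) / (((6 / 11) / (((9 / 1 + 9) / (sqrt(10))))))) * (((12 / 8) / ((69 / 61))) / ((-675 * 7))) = -2013 * sqrt(10) / 40250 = -0.16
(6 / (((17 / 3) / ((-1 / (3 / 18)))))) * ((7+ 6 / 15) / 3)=-1332 / 85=-15.67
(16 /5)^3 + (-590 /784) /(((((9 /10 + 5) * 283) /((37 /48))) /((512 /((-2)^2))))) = 170166446 /5200125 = 32.72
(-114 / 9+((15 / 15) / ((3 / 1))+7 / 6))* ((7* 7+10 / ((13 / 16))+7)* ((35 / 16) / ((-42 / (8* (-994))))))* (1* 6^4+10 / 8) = -409818904.29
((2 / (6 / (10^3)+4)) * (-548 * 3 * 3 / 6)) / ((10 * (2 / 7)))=-287700 / 2003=-143.63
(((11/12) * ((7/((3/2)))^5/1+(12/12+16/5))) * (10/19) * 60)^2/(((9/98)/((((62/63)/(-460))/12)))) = -7998864.29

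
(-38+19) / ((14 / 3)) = -57 / 14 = -4.07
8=8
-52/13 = -4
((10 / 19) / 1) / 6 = 0.09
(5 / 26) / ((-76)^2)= 5 / 150176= 0.00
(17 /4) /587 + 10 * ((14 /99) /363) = 939649 /84380076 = 0.01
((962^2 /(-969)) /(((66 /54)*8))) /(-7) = 694083 /49742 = 13.95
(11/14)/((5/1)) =0.16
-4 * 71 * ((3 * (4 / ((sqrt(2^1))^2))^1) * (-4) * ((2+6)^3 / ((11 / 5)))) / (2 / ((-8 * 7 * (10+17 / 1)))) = -13191413760 / 11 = -1199219432.73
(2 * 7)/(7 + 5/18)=252/131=1.92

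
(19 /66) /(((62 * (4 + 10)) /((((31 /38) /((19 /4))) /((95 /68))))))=17 /416955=0.00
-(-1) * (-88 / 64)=-1.38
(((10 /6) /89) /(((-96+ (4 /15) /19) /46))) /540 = -2185 /131472936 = -0.00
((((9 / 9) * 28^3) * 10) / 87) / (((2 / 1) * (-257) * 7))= -15680 / 22359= -0.70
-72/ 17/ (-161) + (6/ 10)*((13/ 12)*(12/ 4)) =108183/ 54740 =1.98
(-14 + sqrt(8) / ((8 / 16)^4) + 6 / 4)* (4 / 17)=-50 / 17 + 128* sqrt(2) / 17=7.71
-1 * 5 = -5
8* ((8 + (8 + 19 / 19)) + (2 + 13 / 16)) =317 / 2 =158.50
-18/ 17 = -1.06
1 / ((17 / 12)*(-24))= -1 / 34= -0.03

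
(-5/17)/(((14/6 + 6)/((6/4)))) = -9/170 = -0.05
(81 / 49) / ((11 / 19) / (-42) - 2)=-9234 / 11249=-0.82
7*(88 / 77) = 8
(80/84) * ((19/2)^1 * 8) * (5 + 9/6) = 9880/21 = 470.48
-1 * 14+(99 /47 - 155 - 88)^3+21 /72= -34832217155719 /2491752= -13979006.40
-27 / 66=-9 / 22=-0.41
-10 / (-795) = 2 / 159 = 0.01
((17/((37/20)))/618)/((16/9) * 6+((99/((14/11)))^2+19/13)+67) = 86632/35713471705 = 0.00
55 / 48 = 1.15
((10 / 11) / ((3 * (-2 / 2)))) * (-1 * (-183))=-610 / 11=-55.45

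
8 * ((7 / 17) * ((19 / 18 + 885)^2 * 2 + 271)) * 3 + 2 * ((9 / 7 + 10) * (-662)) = 15504896.68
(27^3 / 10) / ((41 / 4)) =39366 / 205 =192.03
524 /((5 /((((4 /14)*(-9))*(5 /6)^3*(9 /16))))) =-9825 /112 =-87.72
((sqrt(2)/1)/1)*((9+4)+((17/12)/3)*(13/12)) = 5837*sqrt(2)/432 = 19.11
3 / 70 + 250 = 17503 / 70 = 250.04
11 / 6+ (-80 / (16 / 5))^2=3761 / 6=626.83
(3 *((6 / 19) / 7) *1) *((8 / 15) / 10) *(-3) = -72 / 3325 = -0.02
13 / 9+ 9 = 10.44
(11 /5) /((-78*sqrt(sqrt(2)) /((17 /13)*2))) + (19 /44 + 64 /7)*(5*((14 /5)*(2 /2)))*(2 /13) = 2949 /143 - 187*2^(3 /4) /5070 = 20.56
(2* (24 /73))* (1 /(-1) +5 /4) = 0.16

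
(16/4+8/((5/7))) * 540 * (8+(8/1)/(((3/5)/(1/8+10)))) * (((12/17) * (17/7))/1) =14084928/7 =2012132.57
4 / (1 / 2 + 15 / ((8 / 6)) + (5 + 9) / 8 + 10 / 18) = 72 / 253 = 0.28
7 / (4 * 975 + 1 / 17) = 119 / 66301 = 0.00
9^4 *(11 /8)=72171 /8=9021.38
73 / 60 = 1.22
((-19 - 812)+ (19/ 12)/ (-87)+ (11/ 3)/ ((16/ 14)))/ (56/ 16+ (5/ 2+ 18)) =-1728467/ 50112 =-34.49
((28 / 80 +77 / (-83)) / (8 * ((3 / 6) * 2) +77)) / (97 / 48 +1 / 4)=-11508 / 3844975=-0.00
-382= -382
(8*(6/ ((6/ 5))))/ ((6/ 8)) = 160/ 3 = 53.33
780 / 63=260 / 21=12.38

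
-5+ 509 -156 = 348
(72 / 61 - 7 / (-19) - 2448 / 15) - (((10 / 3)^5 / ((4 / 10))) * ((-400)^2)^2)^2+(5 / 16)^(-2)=-693661196633304543684059200.00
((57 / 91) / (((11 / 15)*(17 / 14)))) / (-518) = -855 / 629629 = -0.00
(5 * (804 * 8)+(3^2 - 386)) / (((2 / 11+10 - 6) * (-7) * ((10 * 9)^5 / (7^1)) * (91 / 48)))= -0.00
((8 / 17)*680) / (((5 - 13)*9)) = -40 / 9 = -4.44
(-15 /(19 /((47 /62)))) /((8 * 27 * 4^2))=-235 /1357056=-0.00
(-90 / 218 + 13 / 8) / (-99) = -1057 / 86328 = -0.01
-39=-39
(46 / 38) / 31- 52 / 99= -0.49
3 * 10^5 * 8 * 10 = 24000000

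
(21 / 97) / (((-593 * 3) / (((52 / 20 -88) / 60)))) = 2989 / 17256300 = 0.00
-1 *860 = -860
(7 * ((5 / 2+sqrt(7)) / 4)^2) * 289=10115 * sqrt(7) / 16+107219 / 64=3347.91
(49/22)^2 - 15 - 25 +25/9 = -140531/4356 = -32.26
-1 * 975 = -975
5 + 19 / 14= 89 / 14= 6.36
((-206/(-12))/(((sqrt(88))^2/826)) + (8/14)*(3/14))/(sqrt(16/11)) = 2085995*sqrt(11)/51744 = 133.71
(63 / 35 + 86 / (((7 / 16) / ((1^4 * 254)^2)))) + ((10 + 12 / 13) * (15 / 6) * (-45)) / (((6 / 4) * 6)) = 5770249734 / 455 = 12681867.55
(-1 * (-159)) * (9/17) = 1431/17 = 84.18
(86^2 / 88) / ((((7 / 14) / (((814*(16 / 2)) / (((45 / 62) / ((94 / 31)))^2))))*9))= 38687825152 / 18225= 2122788.76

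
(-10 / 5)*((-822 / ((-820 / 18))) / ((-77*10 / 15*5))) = 11097 / 78925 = 0.14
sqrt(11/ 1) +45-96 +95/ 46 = -2251/ 46 +sqrt(11) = -45.62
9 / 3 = 3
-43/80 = -0.54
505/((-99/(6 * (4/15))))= -808/99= -8.16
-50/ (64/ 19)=-475/ 32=-14.84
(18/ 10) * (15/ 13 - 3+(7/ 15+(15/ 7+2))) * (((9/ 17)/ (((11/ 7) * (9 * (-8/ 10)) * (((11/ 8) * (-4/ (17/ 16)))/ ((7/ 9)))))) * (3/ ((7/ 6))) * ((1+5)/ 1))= 8487/ 15730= 0.54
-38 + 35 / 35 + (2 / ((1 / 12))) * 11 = 227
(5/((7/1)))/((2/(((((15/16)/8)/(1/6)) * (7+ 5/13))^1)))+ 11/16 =3701/1456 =2.54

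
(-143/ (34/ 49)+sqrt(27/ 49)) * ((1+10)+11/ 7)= -44044/ 17+264 * sqrt(3)/ 49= -2581.49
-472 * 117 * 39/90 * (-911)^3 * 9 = 814174699726908/5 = 162834939945381.60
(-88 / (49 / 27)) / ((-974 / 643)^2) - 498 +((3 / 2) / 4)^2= -386006553687 / 743761984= -518.99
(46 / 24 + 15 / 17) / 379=571 / 77316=0.01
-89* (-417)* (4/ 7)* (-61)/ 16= -2263893/ 28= -80853.32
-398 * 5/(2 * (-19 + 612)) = -1.68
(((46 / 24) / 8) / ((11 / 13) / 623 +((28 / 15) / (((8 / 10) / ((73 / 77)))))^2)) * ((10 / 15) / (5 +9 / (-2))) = 22539517 / 345372400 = 0.07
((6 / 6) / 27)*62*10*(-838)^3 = -364857892640 / 27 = -13513255282.96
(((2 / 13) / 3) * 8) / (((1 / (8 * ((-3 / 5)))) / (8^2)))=-126.03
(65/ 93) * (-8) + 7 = 131/ 93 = 1.41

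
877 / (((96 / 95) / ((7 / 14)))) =83315 / 192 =433.93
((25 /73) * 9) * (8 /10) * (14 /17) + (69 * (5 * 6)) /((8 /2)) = 1289475 /2482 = 519.53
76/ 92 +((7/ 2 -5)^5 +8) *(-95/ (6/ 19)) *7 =-3774217/ 4416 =-854.67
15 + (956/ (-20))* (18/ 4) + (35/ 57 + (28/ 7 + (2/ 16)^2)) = -3565379/ 18240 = -195.47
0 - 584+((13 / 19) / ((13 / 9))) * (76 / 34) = -9910 / 17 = -582.94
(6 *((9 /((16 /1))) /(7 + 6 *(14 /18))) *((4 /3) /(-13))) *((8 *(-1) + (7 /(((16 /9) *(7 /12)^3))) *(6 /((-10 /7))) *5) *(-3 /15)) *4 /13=-160488 /207025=-0.78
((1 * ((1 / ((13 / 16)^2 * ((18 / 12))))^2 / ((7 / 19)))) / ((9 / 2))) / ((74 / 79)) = 393478144 / 599181219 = 0.66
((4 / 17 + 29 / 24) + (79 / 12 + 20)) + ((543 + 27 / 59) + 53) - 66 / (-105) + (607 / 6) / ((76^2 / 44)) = 7931766186 / 12672905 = 625.88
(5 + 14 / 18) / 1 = 52 / 9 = 5.78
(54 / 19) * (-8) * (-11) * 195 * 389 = 360462960 / 19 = 18971734.74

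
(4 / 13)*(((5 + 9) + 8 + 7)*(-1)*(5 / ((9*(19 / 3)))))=-580 / 741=-0.78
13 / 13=1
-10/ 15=-2/ 3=-0.67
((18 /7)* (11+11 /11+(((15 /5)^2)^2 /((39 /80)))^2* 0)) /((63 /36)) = 864 /49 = 17.63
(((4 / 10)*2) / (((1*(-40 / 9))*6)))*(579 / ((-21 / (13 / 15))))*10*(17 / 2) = 42653 / 700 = 60.93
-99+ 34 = -65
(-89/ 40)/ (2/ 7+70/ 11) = -6853/ 20480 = -0.33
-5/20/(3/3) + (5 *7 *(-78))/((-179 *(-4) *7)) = -569/716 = -0.79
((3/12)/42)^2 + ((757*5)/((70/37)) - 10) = 56183905/28224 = 1990.64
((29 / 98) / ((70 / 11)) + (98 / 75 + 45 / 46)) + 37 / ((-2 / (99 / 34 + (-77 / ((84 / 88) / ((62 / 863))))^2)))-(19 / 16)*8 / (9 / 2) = -674.98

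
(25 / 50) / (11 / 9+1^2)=9 / 40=0.22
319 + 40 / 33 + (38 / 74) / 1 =391606 / 1221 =320.73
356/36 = 9.89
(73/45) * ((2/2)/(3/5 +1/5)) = 73/36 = 2.03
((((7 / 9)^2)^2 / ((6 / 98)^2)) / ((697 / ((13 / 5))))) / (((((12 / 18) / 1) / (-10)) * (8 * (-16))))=0.04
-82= -82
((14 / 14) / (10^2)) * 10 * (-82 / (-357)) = 41 / 1785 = 0.02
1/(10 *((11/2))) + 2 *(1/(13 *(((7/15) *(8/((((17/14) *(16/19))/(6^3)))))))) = 440383/23963940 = 0.02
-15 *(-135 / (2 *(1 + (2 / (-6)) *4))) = -3037.50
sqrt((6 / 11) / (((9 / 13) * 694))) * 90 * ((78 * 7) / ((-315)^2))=52 * sqrt(148863) / 1202355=0.02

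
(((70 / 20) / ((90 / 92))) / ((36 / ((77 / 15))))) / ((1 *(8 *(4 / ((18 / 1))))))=12397 / 43200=0.29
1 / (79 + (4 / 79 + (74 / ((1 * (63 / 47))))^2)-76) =0.00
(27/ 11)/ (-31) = -27/ 341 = -0.08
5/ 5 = 1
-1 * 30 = -30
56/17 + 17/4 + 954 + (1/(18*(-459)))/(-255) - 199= 3213071147/4213620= 762.54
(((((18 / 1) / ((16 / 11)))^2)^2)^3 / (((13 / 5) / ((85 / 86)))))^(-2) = 5902599203734358424083759104 / 141913114183303924943513707740807225071217038091680625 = 0.00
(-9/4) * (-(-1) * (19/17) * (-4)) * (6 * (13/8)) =6669/68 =98.07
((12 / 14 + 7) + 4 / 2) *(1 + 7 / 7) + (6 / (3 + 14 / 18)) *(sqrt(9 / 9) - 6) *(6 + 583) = -554259 / 119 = -4657.64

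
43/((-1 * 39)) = -43/39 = -1.10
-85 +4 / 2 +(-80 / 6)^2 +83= 177.78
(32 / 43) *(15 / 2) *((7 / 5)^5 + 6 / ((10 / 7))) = 1436736 / 26875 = 53.46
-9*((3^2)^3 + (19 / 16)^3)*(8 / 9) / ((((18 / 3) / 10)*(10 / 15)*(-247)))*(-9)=-134677935 / 252928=-532.48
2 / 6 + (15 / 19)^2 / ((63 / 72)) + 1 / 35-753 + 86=-25241917 / 37905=-665.93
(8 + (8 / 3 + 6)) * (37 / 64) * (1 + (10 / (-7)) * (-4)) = 43475 / 672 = 64.69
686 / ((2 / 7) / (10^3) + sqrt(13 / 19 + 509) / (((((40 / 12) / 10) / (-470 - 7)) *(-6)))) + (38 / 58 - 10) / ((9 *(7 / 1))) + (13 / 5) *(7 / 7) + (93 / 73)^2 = 12025408500000 *sqrt(5111) / 6747884435249981 + 1338489429165800669083919 / 328489814680009703822115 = 4.20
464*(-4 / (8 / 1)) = -232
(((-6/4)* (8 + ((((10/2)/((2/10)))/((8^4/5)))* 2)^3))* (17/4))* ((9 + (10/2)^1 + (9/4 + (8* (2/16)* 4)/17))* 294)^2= -5598340849450040021127/4672924418048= -1198037962.66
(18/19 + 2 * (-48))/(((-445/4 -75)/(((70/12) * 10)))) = 29.77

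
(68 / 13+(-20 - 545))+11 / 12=-87181 / 156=-558.85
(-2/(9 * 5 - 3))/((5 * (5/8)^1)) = -8/525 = -0.02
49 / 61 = 0.80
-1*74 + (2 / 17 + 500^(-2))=-73.88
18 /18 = 1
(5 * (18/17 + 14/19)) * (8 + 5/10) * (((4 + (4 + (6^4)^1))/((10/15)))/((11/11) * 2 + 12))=1418100/133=10662.41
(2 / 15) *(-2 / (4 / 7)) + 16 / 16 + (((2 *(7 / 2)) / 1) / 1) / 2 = 121 / 30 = 4.03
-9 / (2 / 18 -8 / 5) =405 / 67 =6.04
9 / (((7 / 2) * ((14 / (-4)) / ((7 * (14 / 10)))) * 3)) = -12 / 5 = -2.40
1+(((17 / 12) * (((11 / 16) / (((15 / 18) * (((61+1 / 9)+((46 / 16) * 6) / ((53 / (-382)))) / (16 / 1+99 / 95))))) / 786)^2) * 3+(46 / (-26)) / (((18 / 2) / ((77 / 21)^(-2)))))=5588492634792844333027709 / 5671416696184110894880000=0.99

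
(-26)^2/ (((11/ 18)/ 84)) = 1022112/ 11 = 92919.27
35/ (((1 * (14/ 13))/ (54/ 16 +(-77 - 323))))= -206245/ 16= -12890.31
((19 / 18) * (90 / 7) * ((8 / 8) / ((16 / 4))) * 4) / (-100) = -19 / 140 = -0.14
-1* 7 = -7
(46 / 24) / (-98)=-23 / 1176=-0.02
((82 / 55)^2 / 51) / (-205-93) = -0.00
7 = 7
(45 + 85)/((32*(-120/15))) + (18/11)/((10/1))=-2423/7040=-0.34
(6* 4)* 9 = 216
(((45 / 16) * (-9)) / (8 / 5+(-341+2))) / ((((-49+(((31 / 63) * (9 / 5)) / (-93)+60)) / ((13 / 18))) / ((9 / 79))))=394875 / 703072192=0.00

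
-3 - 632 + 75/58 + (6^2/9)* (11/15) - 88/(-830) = -45540503/72210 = -630.67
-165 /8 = -20.62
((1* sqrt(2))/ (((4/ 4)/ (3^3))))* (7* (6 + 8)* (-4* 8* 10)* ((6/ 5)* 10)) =-10160640* sqrt(2) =-14369314.89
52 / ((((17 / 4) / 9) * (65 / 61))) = 8784 / 85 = 103.34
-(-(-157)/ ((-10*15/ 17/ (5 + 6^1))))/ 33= 2669/ 450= 5.93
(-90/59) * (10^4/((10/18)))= -1620000/59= -27457.63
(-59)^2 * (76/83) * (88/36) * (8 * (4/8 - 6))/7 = -256090208/5229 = -48974.99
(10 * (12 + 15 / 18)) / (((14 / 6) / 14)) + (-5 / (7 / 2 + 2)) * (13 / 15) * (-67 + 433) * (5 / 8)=12975 / 22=589.77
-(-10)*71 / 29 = 710 / 29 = 24.48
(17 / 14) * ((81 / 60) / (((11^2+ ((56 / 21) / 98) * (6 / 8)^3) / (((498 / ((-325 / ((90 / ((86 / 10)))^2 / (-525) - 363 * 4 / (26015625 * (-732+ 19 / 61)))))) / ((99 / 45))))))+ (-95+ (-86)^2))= 1434619568863735202354243693 / 161820455739753636718750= 8865.50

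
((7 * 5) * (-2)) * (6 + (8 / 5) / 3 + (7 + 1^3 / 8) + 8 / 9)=-36659 / 36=-1018.31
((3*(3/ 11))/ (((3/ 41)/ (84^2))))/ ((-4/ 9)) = -1952748/ 11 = -177522.55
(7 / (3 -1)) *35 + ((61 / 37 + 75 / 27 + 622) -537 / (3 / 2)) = 260357 / 666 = 390.93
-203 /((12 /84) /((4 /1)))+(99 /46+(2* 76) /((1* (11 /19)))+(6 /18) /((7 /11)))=-57579941 /10626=-5418.78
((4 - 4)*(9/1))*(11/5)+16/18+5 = 53/9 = 5.89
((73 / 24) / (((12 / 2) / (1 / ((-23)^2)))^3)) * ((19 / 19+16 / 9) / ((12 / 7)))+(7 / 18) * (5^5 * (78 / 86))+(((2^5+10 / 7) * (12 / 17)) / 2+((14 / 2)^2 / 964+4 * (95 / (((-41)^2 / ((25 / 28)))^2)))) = 2252357194753942952031447562589 / 2021723181798551107926481152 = 1114.08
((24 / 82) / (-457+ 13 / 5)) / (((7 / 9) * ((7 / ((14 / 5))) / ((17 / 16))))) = -459 / 1304128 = -0.00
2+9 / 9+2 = 5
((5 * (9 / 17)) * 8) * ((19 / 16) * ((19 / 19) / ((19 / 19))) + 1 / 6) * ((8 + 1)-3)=2925 / 17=172.06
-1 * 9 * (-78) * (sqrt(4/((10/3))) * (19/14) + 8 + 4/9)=6669 * sqrt(30)/35 + 5928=6971.65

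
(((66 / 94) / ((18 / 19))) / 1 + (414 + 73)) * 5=2438.71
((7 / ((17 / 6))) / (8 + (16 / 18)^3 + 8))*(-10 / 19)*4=-76545 / 245803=-0.31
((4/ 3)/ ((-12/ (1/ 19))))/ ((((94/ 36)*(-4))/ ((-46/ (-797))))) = 23/ 711721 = 0.00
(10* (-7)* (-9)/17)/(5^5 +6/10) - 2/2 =-131263/132838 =-0.99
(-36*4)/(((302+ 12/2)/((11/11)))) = -36/77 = -0.47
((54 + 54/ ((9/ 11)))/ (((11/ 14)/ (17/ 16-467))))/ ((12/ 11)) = -260925/ 4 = -65231.25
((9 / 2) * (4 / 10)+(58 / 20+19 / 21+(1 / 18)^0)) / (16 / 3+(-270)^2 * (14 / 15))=73 / 752080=0.00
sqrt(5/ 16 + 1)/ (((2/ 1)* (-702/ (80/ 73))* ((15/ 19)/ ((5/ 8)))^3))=-34295* sqrt(21)/ 354212352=-0.00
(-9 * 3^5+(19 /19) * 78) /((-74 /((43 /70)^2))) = 105393 /9800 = 10.75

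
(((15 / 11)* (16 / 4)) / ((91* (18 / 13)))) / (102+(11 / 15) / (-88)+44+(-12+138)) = 400 / 2513203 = 0.00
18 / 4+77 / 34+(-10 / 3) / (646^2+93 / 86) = 12381783185 / 1830352719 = 6.76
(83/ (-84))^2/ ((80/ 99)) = 75779/ 62720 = 1.21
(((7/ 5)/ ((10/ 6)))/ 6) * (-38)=-133/ 25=-5.32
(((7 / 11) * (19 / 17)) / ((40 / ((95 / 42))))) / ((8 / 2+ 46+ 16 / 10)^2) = 0.00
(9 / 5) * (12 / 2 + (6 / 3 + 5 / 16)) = 1197 / 80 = 14.96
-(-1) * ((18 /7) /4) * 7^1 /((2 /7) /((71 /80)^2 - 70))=-27906417 /25600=-1090.09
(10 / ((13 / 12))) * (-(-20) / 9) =800 / 39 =20.51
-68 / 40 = -17 / 10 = -1.70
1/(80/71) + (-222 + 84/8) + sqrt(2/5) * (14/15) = -16849/80 + 14 * sqrt(10)/75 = -210.02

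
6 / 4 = 3 / 2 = 1.50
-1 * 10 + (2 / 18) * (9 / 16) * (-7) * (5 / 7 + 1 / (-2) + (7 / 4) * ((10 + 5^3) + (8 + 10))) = -8143 / 64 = -127.23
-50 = -50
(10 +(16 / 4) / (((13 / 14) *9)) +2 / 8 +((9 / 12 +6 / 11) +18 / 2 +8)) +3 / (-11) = 28.75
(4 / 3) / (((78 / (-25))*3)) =-50 / 351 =-0.14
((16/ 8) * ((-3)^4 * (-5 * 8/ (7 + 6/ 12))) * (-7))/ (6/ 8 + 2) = 24192/ 11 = 2199.27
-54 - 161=-215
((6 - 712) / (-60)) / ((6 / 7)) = 2471 / 180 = 13.73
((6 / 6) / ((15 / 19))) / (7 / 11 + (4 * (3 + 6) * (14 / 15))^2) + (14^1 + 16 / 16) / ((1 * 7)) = 285430 / 133131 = 2.14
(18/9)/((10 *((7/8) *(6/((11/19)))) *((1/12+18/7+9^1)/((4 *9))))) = 576/8455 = 0.07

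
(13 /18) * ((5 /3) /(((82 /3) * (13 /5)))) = 25 /1476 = 0.02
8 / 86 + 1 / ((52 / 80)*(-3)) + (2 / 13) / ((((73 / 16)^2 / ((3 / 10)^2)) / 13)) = -91858496 / 223418325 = -0.41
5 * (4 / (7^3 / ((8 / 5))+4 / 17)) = 2720 / 29187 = 0.09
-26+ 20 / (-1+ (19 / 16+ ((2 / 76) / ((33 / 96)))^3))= 2207593682 / 27453523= 80.41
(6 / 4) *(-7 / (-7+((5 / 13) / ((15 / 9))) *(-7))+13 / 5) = 819 / 160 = 5.12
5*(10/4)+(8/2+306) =645/2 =322.50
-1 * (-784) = 784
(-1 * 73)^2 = 5329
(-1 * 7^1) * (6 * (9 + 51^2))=-109620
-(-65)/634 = 65/634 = 0.10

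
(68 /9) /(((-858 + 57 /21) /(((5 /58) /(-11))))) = 0.00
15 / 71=0.21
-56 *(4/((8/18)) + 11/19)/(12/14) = -35672/57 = -625.82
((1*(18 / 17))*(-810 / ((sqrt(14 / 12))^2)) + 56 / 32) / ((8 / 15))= -5236305 / 3808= -1375.08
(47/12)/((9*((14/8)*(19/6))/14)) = 188/171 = 1.10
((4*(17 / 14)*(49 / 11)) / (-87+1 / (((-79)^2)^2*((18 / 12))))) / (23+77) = -13905178917 / 5591284126450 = -0.00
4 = 4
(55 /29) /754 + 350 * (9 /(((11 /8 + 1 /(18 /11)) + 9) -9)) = 381478205 /240526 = 1586.02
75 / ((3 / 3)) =75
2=2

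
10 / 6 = 5 / 3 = 1.67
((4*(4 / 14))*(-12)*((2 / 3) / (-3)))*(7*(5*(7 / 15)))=448 / 9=49.78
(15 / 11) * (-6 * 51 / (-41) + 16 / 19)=97050 / 8569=11.33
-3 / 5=-0.60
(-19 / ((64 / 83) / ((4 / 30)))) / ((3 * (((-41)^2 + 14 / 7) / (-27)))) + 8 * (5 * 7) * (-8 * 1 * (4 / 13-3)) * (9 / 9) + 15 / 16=7038298451 / 1166880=6031.72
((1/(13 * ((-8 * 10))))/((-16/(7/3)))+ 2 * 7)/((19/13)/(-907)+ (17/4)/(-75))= -3169452545/13193408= -240.23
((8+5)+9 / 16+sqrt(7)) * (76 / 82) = 38 * sqrt(7) / 41+4123 / 328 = 15.02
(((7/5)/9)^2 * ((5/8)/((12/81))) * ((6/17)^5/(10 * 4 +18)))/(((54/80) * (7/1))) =84/41175853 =0.00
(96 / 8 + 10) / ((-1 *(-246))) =11 / 123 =0.09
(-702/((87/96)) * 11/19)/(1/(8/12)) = -164736/551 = -298.98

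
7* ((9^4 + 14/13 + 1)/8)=74655/13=5742.69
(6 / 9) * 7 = 14 / 3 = 4.67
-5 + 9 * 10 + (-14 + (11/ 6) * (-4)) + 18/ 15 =973/ 15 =64.87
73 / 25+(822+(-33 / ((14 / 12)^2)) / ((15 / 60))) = 727.94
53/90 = 0.59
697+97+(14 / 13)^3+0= 1747162 / 2197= 795.25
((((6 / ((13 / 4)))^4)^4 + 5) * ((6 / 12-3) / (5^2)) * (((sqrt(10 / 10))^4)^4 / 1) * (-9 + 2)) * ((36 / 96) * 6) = 763553818061434414865403 / 26616664367327193640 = 28687.06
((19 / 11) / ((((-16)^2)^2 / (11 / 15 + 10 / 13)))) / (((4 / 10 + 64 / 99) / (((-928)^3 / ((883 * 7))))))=-407320689 / 83245708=-4.89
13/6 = 2.17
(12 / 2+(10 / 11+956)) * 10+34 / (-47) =9628.37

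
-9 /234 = -1 /26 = -0.04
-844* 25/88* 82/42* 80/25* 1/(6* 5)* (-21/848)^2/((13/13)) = -60557/1977536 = -0.03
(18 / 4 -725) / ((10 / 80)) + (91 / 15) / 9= -5763.33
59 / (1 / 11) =649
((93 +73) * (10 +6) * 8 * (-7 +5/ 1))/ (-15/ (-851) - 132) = 36164096/ 112317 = 321.98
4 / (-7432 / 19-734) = -38 / 10689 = -0.00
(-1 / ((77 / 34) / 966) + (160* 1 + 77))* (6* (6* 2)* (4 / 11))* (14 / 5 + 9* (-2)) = 9127296 / 121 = 75432.20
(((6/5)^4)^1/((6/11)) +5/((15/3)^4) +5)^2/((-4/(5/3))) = -7579009/234375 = -32.34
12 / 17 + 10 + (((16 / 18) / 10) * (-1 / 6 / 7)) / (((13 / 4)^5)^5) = 1213631958456943760110030087149854 / 113361226888835409739783833168045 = 10.71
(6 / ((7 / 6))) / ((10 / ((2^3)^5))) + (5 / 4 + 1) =16854.36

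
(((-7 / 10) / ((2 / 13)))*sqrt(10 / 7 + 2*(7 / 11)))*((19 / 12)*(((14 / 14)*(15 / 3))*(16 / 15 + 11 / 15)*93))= -68913*sqrt(1001) / 220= -9910.50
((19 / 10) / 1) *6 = 57 / 5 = 11.40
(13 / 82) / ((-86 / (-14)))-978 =-3448337 / 3526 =-977.97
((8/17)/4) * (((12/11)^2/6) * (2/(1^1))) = 96/2057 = 0.05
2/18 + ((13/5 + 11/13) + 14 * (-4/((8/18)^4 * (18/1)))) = -2852071/37440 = -76.18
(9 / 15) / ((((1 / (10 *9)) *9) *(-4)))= -3 / 2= -1.50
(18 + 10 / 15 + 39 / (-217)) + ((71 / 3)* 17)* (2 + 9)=2893144 / 651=4444.15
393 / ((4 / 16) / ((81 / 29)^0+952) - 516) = -1498116 / 1966991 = -0.76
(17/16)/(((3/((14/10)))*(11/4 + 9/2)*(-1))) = -0.07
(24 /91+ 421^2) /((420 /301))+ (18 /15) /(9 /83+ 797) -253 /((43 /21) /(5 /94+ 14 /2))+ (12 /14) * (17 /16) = 5756119164464621 /45628319100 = 126152.34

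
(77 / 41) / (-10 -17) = -77 / 1107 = -0.07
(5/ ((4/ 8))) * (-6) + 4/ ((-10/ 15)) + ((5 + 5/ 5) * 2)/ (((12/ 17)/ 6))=36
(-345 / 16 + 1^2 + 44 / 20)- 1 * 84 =-8189 / 80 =-102.36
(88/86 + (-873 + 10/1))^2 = 743003.91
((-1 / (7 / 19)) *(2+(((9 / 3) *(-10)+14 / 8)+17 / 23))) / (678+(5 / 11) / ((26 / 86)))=6376799 / 62576836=0.10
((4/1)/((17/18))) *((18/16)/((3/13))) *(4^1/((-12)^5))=-13/39168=-0.00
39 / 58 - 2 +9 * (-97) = -50711 / 58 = -874.33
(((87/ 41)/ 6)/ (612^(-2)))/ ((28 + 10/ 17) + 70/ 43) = 496247391/ 113201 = 4383.77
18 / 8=9 / 4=2.25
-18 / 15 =-1.20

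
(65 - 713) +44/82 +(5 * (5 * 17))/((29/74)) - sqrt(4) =517238/1189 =435.02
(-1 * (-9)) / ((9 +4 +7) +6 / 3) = 9 / 22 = 0.41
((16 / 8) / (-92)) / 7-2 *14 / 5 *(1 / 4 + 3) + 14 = -6767 / 1610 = -4.20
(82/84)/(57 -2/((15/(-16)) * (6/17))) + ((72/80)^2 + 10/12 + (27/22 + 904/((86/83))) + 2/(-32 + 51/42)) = 1063082926405781/1214554595100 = 875.29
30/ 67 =0.45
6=6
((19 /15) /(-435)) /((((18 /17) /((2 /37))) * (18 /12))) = -646 /6518475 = -0.00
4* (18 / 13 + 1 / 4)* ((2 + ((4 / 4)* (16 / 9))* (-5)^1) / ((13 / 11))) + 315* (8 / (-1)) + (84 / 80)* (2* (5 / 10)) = -77785859 / 30420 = -2557.06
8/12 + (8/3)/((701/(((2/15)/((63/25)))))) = 265058/397467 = 0.67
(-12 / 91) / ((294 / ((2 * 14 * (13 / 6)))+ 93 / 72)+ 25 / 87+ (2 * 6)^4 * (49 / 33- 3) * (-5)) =-91872 / 109449084395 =-0.00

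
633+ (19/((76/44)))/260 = 164591/260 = 633.04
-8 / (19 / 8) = -64 / 19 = -3.37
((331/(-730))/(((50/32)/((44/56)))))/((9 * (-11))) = 1324/574875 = 0.00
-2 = -2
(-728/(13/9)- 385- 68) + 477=-480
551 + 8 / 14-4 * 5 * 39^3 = -8300799 / 7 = -1185828.43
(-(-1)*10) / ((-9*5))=-2 / 9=-0.22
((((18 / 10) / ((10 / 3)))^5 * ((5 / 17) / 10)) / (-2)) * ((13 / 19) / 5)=-186535791 / 2018750000000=-0.00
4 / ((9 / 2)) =8 / 9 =0.89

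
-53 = -53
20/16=5/4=1.25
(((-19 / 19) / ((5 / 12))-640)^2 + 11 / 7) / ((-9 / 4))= -96291844 / 525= -183413.04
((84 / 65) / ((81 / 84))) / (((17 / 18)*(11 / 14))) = 1.81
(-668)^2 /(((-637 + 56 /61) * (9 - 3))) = -13609832 /116403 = -116.92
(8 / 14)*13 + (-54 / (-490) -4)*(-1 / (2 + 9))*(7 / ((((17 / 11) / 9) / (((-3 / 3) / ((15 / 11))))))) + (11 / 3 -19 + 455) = 436.52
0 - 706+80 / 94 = -33142 / 47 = -705.15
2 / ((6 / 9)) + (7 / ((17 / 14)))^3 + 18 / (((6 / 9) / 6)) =1751837 / 4913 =356.57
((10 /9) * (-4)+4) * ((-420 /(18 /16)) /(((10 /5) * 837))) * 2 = 4480 /22599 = 0.20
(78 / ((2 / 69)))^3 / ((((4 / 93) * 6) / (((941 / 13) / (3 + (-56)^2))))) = 43726937145957 / 25112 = 1741276566.82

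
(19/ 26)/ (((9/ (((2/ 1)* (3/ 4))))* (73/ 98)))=931/ 5694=0.16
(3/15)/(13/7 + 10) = 7/415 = 0.02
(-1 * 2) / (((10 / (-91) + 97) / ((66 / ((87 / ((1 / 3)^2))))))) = -4004 / 2301237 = -0.00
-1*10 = -10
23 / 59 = 0.39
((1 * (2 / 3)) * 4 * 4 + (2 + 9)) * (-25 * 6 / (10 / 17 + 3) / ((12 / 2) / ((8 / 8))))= -27625 / 183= -150.96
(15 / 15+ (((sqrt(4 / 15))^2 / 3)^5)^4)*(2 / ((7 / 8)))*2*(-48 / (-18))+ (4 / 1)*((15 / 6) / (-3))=215656831301173091601271770386866906 / 24348351921100187761402130126953125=8.86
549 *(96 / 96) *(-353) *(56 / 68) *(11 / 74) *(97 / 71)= -1447469793 / 44659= -32411.60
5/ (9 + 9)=5/ 18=0.28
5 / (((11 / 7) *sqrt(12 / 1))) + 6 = 35 *sqrt(3) / 66 + 6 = 6.92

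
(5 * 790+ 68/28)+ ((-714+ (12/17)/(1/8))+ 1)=386164/119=3245.08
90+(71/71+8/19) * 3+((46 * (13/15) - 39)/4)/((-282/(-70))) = 3032101/32148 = 94.32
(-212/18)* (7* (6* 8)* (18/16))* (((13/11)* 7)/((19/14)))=-5671848/209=-27138.03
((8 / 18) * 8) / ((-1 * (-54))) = 16 / 243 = 0.07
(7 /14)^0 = 1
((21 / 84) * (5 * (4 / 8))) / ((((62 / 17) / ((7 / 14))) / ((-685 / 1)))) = -58.69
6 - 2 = 4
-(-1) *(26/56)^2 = 169/784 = 0.22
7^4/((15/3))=480.20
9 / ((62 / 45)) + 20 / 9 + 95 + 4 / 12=58081 / 558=104.09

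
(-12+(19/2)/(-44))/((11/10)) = -5375/484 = -11.11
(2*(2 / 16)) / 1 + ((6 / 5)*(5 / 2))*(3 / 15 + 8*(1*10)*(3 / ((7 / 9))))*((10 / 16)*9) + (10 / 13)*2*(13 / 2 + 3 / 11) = 41811269 / 8008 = 5221.19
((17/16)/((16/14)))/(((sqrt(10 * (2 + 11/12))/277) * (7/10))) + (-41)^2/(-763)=-1681/763 + 4709 * sqrt(42)/448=65.92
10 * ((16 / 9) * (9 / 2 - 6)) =-80 / 3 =-26.67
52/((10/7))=36.40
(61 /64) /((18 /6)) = 61 /192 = 0.32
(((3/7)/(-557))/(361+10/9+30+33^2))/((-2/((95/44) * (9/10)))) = 4617/9147365920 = 0.00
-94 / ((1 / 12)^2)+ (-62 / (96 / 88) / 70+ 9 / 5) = -13535.01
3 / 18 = 0.17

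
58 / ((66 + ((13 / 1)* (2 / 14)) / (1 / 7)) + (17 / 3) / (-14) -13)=84 / 95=0.88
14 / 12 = 7 / 6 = 1.17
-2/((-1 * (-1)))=-2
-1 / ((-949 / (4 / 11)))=4 / 10439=0.00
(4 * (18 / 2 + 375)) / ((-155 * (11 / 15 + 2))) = -4608 / 1271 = -3.63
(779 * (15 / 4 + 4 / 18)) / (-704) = -10127 / 2304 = -4.40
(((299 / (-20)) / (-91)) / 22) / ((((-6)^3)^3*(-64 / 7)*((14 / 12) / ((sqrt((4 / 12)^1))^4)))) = 23 / 2979773153280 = 0.00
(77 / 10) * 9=693 / 10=69.30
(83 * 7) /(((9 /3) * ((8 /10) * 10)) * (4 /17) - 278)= -9877 /4630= -2.13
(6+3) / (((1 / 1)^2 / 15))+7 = 142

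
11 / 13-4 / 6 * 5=-97 / 39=-2.49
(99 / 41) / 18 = 0.13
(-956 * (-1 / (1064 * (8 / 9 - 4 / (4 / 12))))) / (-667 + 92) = 2151 / 15295000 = 0.00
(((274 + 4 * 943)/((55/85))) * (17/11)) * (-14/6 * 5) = -40925290/363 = -112741.85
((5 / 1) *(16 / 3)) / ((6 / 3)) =40 / 3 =13.33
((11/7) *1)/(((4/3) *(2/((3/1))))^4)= 72171/28672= 2.52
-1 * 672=-672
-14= -14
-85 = -85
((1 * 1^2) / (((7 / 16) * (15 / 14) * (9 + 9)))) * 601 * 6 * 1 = 19232 / 45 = 427.38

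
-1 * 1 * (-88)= 88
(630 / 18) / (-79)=-35 / 79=-0.44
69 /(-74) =-69 /74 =-0.93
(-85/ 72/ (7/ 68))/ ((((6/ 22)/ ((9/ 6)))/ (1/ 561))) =-85/ 756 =-0.11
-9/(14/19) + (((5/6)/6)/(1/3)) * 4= -443/42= -10.55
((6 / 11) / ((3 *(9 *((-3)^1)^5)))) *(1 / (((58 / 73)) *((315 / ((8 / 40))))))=-73 / 1098803475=-0.00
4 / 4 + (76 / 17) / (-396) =1664 / 1683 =0.99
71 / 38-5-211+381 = 6341 / 38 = 166.87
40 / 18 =20 / 9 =2.22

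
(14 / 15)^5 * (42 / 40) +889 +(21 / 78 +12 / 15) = 29313311617 / 32906250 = 890.81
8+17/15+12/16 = 593/60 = 9.88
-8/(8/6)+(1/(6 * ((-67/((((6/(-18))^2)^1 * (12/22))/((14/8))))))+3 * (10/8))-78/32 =-3482389/742896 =-4.69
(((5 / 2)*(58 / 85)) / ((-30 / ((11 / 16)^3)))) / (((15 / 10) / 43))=-1659757 / 3133440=-0.53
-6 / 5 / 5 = -6 / 25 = -0.24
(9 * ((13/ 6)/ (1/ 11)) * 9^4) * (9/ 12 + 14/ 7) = 30961359/ 8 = 3870169.88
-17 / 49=-0.35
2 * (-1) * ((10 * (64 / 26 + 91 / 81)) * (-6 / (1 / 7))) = 1057000 / 351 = 3011.40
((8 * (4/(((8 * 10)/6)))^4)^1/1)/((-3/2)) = -27/625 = -0.04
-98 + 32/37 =-3594/37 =-97.14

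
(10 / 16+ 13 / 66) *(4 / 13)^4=6944 / 942513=0.01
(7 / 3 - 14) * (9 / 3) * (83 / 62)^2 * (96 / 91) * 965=-797746200 / 12493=-63855.46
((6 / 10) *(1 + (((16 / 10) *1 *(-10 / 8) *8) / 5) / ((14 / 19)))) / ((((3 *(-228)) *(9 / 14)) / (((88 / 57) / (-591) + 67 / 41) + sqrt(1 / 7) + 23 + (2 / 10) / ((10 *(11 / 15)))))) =13 *sqrt(7) / 19950 + 48702840173 / 432995854500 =0.11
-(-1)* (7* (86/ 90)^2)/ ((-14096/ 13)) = -168259/ 28544400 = -0.01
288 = 288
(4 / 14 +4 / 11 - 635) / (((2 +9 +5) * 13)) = -3.05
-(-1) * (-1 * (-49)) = 49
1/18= 0.06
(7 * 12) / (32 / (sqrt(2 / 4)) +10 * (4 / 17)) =-1785 / 18446 +12138 * sqrt(2) / 9223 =1.76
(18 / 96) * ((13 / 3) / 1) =0.81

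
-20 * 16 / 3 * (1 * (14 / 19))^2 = -62720 / 1083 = -57.91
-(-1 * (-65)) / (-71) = 65 / 71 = 0.92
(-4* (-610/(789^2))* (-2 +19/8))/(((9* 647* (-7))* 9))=-305/76123735443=-0.00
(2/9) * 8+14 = 15.78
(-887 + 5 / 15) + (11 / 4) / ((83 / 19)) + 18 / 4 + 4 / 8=-877513 / 996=-881.04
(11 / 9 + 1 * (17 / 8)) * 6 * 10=1205 / 6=200.83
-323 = -323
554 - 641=-87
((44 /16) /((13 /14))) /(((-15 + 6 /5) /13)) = -385 /138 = -2.79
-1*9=-9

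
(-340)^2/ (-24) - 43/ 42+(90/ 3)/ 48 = -4817.07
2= 2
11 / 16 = 0.69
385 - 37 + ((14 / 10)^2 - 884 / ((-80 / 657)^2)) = -94834493 / 1600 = -59271.56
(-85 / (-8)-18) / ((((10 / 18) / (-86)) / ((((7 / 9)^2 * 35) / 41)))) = 870191 / 1476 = 589.56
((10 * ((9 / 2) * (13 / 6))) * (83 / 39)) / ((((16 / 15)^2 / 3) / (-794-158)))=-33334875 / 64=-520857.42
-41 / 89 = -0.46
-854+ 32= -822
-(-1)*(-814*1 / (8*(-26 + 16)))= 407 / 40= 10.18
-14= -14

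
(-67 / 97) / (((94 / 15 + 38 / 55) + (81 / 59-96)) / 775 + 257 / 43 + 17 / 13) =-282568840125 / 2933728836751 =-0.10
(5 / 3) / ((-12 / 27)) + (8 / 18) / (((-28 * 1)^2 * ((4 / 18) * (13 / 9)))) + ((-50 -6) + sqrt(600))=-304477 / 5096 + 10 * sqrt(6)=-35.25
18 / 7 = 2.57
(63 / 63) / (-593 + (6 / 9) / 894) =-0.00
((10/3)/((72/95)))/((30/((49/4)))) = 4655/2592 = 1.80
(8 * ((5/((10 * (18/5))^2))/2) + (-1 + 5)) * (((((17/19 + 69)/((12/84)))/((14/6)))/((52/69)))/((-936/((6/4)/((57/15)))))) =-12418045/26355888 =-0.47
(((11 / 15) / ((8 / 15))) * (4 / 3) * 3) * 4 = 22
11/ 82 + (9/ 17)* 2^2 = 2.25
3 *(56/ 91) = 24/ 13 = 1.85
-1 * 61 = -61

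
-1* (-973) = 973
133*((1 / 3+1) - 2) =-266 / 3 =-88.67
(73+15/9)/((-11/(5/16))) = -70/33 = -2.12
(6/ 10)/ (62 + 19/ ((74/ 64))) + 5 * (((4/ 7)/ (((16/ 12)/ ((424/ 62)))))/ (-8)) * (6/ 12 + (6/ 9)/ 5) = -7257611/ 6297340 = -1.15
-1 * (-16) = 16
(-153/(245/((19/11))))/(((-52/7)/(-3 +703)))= 14535/143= 101.64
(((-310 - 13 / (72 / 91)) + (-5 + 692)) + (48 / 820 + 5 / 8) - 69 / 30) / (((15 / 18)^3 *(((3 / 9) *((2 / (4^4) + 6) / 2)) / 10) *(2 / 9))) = 109862355456 / 3941125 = 27875.89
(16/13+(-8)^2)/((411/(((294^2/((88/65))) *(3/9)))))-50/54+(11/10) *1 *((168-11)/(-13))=17791153547/5289570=3363.44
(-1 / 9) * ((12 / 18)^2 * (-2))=8 / 81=0.10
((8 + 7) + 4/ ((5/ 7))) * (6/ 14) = 309/ 35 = 8.83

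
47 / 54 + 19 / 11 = 1543 / 594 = 2.60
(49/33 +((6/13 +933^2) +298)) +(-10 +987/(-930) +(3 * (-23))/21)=810630197803/930930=870774.60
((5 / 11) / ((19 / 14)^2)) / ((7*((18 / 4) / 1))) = 280 / 35739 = 0.01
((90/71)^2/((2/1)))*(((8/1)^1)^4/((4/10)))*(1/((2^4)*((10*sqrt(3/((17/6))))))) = 43200*sqrt(34)/5041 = 49.97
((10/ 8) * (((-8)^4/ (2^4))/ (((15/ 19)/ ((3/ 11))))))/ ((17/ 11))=1216/ 17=71.53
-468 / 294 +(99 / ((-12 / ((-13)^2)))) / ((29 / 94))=-12848355 / 2842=-4520.88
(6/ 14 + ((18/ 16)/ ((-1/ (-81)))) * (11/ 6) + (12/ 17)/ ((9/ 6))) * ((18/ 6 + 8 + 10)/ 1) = 959397/ 272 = 3527.19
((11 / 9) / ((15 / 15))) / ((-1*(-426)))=11 / 3834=0.00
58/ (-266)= -29/ 133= -0.22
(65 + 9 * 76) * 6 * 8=35952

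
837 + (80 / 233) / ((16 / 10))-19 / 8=834.84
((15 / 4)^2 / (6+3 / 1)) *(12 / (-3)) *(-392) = 2450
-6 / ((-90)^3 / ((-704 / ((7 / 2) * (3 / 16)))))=-5632 / 637875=-0.01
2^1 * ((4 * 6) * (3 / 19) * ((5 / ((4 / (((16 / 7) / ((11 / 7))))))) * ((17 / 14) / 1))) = 24480 / 1463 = 16.73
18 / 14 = 9 / 7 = 1.29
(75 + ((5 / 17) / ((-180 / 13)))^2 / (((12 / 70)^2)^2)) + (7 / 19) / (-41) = 28554183145907 / 378133629696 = 75.51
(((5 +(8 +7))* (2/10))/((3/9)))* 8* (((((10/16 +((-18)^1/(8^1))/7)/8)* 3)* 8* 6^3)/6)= 22032/7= 3147.43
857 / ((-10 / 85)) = -14569 / 2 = -7284.50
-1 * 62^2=-3844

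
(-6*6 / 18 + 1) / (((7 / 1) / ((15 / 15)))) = -0.14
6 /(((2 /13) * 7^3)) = 39 /343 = 0.11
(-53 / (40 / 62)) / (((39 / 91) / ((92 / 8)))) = -264523 / 120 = -2204.36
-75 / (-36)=25 / 12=2.08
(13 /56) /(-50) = -13 /2800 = -0.00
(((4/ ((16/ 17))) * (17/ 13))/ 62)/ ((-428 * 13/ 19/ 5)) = -27455/ 17938336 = -0.00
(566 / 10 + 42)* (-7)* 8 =-27608 / 5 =-5521.60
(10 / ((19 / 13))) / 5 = 26 / 19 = 1.37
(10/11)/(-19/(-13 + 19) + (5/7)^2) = -2940/8591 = -0.34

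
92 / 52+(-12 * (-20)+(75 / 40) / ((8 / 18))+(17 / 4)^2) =109845 / 416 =264.05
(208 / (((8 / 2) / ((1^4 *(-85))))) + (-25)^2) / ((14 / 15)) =-56925 / 14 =-4066.07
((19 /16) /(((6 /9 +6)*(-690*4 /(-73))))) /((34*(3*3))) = 1387 /90086400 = 0.00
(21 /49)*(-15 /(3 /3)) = -45 /7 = -6.43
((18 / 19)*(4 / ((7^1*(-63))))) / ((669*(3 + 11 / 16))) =-128 / 36747501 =-0.00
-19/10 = -1.90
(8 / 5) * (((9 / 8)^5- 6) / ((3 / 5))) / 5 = -45853 / 20480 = -2.24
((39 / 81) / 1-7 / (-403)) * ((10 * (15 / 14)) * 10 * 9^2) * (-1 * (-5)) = 61065000 / 2821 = 21646.58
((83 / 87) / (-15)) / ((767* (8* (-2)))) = 83 / 16014960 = 0.00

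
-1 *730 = -730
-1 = -1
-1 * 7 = -7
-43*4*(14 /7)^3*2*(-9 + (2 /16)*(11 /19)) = 466808 /19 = 24568.84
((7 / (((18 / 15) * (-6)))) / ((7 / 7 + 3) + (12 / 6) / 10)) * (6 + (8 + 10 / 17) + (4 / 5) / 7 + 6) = -10265 / 2142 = -4.79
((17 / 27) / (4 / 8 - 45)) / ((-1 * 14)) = 17 / 16821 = 0.00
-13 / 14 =-0.93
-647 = -647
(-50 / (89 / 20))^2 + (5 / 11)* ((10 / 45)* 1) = 99079210 / 784179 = 126.35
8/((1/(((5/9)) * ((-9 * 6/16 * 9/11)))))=-135/11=-12.27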